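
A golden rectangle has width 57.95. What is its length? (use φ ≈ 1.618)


φ = (1 + √5) / 2 ≈ 1.618
Length = width × φ = 57.95 × 1.618 = 93.7631
≈ 93.76

93.76


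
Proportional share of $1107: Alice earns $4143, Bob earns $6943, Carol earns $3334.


Total income = 4143 + 6943 + 3334 = $14420
Alice: $1107 × 4143/14420 = $318.05
Bob: $1107 × 6943/14420 = $533.00
Carol: $1107 × 3334/14420 = $255.95
= Alice: $318.05, Bob: $533.00, Carol: $255.95

Alice: $318.05, Bob: $533.00, Carol: $255.95


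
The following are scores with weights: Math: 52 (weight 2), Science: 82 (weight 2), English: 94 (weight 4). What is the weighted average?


Numerator = 52×2 + 82×2 + 94×4
= 104 + 164 + 376
= 644
Total weight = 8
Weighted avg = 644/8
= 80.50

80.50


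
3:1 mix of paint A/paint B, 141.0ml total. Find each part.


Total parts = 3 + 1 = 4
paint A: 141.0 × 3/4 = 105.8ml
paint B: 141.0 × 1/4 = 35.3ml
= 105.8ml and 35.3ml

105.8ml and 35.3ml


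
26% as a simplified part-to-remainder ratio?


26% means 26 parts out of 100; remainder = 74
Part : remainder = 26:74
GCD = 2
= 13:37

13:37


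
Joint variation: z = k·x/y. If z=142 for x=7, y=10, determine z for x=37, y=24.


z = k·x/y
Solve for k using the known point: k = z·y/x = 142×10/7 = 1420/7 ≈ 202.8571
Now evaluate at x=37, y=24:
z = k × 37 / 24 = (1420 × 37) / (7 × 24) = 52540/168
≈ 312.7381

312.7381


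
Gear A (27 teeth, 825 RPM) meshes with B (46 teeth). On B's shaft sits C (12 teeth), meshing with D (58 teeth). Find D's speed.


Stage 1: RPM_B = RPM_A × t_A/t_B = 825 × 27/46 = 22275/46 ≈ 484.24
B and C share a shaft → RPM_C = RPM_B
Stage 2: RPM_D = RPM_C × t_C/t_D = RPM_A × (t_A×t_C)/(t_B×t_D)
Overall ratio = (27×12)/(46×58) = 324/2668
RPM_D = 825 × 324/2668 = 267300/2668
≈ 100.19 RPM

100.19 RPM


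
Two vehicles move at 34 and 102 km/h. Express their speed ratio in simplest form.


Ratio = 34:102
GCD = 34
Simplified = 1:3
Time ratio (same distance) = 3:1
Speed ratio = 1:3

1:3


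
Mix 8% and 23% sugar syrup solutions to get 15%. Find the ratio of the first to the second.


Let x parts of 8% mix with y parts of 23%.
8x + 23y = 15(x + y)
8x + 23y = 15x + 15y
x(8 - 15) = y(15 - 23)
x/y = (23 - 15)/(15 - 8) = 8/7
Simplify: 8:7
= 8:7

8:7


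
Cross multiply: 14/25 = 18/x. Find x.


Cross multiply: 14 × x = 25 × 18
14x = 450
x = 450 / 14
= 32.14

32.14


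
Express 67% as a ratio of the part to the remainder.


67% means 67 parts out of 100; remainder = 33
Part : remainder = 67:33
GCD = 1
= 67:33

67:33


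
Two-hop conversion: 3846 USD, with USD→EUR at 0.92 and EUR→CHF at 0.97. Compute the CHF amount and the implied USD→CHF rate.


Step 1: 3846 USD × 0.92 = 3538.32 EUR
Step 2: 3538.32 EUR × 0.97 = 3432.17 CHF
Implied rate USD→CHF = 0.92 × 0.97 = 0.8924
= 3432.17 CHF; implied rate 0.8924 CHF/USD

3432.17 CHF; implied rate 0.8924 CHF/USD


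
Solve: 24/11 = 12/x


Cross multiply: 24 × x = 11 × 12
24x = 132
x = 132 / 24
= 5.50

5.50


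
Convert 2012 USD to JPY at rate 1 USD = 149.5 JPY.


Amount × rate = 2012 × 149.5
= 300794.00 JPY

300794.00 JPY


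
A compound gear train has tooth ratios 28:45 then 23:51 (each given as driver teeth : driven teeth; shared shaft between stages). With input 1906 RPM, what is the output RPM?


Stage 1: RPM_B = RPM_A × t_A/t_B = 1906 × 28/45 = 53368/45 ≈ 1185.96
B and C share a shaft → RPM_C = RPM_B
Stage 2: RPM_D = RPM_C × t_C/t_D = RPM_A × (t_A×t_C)/(t_B×t_D)
Overall ratio = (28×23)/(45×51) = 644/2295
RPM_D = 1906 × 644/2295 = 1227464/2295
≈ 534.84 RPM

534.84 RPM


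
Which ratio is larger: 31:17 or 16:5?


31/17 = 1.8235
16/5 = 3.2000
1.8235 < 3.2000, so 31:17 is less
= 16:5

16:5


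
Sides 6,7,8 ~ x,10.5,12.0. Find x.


Scale factor = 10.5/7 = 1.5
Missing side = 6 × 1.5
= 9.0

9.0


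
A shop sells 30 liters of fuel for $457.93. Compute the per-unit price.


Unit rate = total / quantity
= 457.93 / 30
= $15.26 per unit

$15.26 per unit


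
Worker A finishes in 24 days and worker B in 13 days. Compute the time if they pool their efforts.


Rate of A = 1/24 per day
Rate of B = 1/13 per day
Combined rate = 1/24 + 1/13 = 37/312 ≈ 0.1186 per day
Days = 1 / combined rate = 312/37
≈ 8.43 days

8.43 days


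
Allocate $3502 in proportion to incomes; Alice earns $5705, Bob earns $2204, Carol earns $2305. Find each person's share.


Total income = 5705 + 2204 + 2305 = $10214
Alice: $3502 × 5705/10214 = $1956.03
Bob: $3502 × 2204/10214 = $755.67
Carol: $3502 × 2305/10214 = $790.30
= Alice: $1956.03, Bob: $755.67, Carol: $790.30

Alice: $1956.03, Bob: $755.67, Carol: $790.30


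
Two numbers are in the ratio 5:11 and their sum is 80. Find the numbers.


Let A = 5k, B = 11k.
5k + 11k = 80
16k = 80 → k = 80/16 = 5
A = 5×5 = 25, B = 11×5 = 55
= A = 25, B = 55

A = 25, B = 55


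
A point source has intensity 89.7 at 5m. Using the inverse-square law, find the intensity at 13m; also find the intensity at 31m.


I₁d₁² = I₂d₂²
I at 13m = 89.7 × (5/13)² = 89.7 × 25/169 = 2242.5/169 ≈ 13.2692
I at 31m = 89.7 × (5/31)² = 89.7 × 25/961 = 2242.5/961 ≈ 2.3335
= 13.2692 and 2.3335

13.2692 and 2.3335


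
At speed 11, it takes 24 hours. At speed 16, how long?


Inverse proportion: x × y = constant
k = 11 × 24 = 264
y₂ = k / 16 = 264 / 16
= 16.50

16.50


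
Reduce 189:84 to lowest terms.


GCD(189, 84) = 21
189/21 : 84/21
= 9:4

9:4


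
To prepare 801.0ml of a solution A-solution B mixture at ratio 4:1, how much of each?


Total parts = 4 + 1 = 5
solution A: 801.0 × 4/5 = 640.8ml
solution B: 801.0 × 1/5 = 160.2ml
= 640.8ml and 160.2ml

640.8ml and 160.2ml


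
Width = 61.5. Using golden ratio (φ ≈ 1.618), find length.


φ = (1 + √5) / 2 ≈ 1.618
Length = width × φ = 61.5 × 1.618 = 99.507
≈ 99.51

99.51


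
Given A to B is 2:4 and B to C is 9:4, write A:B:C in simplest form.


Match B: multiply A:B by 9 → 18:36
Multiply B:C by 4 → 36:16
Combined: 18:36:16
GCD = 2
= 9:18:8

9:18:8


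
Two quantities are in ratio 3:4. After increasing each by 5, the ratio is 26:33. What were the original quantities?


Let A = 3k, B = 4k.
(3k + 5) / (4k + 5) = 26/33
Cross-multiply: 33(3k + 5) = 26(4k + 5)
99k + 165 = 104k + 130
99k - 104k = 130 - 165
-5k = -35
k = -35/-5 = 7
A = 3×7 = 21, B = 4×7 = 28
= A = 21, B = 28

A = 21, B = 28


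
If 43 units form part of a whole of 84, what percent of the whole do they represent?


Percentage = (part / whole) × 100
= (43 / 84) × 100
≈ 51.19%

51.19%


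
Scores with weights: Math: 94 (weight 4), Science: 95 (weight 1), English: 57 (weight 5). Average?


Numerator = 94×4 + 95×1 + 57×5
= 376 + 95 + 285
= 756
Total weight = 10
Weighted avg = 756/10
= 75.60

75.60


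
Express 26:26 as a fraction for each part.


Total parts = 26 + 26 = 52
First part: 26/52 = 1/2
Second part: 26/52 = 1/2
= 1/2 and 1/2

1/2 and 1/2


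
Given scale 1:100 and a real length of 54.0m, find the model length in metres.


Model size = real / scale
= 54.0 / 100
= 0.5400 m

0.5400 m


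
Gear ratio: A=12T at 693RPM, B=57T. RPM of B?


Gear ratio = 12:57 = 4:19
RPM_B = RPM_A × (teeth_A / teeth_B)
= 693 × (12/57)
= 145.9 RPM

145.9 RPM


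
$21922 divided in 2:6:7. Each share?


Total parts = 2 + 6 + 7 = 15
Part 1: 21922 × 2/15 = 2922.93
Part 2: 21922 × 6/15 = 8768.80
Part 3: 21922 × 7/15 = 10230.27
= Part 1: $2922.93, Part 2: $8768.80, Part 3: $10230.27

Part 1: $2922.93, Part 2: $8768.80, Part 3: $10230.27


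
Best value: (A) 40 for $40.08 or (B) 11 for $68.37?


Deal A: $40.08/40 = $1.0020/unit
Deal B: $68.37/11 = $6.2155/unit
A is cheaper per unit
= Deal A

Deal A


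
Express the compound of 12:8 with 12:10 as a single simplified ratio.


Compound ratio = (12×12) : (8×10)
= 144:80
GCD = 16
= 9:5

9:5


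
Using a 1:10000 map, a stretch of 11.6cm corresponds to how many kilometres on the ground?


Real distance = map distance × scale
= 11.6cm × 10000
= 116000 cm = 1160.0 m
= 1.160 km

1.160 km


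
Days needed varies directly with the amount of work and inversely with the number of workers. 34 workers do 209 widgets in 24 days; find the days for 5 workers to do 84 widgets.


Days ∝ work / workers, so d₂ = d₁ × (m₁/m₂) × (w₂/w₁)
Workers factor (inverse): 34/5 = 6.8000
Work factor (direct): 84/209 ≈ 0.4019
d₂ = 24 × 34/5 × 84/209 = (24 × 34 × 84) / (5 × 209) = 68544/1045
≈ 65.59 days

65.59 days


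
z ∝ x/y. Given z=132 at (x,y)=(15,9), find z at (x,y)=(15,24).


z = k·x/y
Solve for k using the known point: k = z·y/x = 132×9/15 = 1188/15 = 79.2000
Now evaluate at x=15, y=24:
z = k × 15 / 24 = (1188 × 15) / (15 × 24) = 17820/360
= 49.5000

49.5000


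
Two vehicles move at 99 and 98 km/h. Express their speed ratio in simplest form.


Ratio = 99:98
GCD = 1
Simplified = 99:98
Time ratio (same distance) = 98:99
Speed ratio = 99:98

99:98


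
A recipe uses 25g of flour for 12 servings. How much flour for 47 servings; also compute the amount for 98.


Direct proportion: y/x = constant
k = 25/12 ≈ 2.0833
y at x=47: k × 47 = 25 × 47 / 12 = 1175/12 ≈ 97.92
y at x=98: k × 98 = 25 × 98 / 12 = 2450/12 ≈ 204.17
= 97.92 and 204.17

97.92 and 204.17


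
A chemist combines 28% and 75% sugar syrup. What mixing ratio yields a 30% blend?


Let x parts of 28% mix with y parts of 75%.
28x + 75y = 30(x + y)
28x + 75y = 30x + 30y
x(28 - 30) = y(30 - 75)
x/y = (75 - 30)/(30 - 28) = 45/2
Simplify: 45:2
= 45:2

45:2


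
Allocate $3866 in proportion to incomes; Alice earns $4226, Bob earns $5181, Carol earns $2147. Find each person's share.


Total income = 4226 + 5181 + 2147 = $11554
Alice: $3866 × 4226/11554 = $1414.03
Bob: $3866 × 5181/11554 = $1733.58
Carol: $3866 × 2147/11554 = $718.39
= Alice: $1414.03, Bob: $1733.58, Carol: $718.39

Alice: $1414.03, Bob: $1733.58, Carol: $718.39


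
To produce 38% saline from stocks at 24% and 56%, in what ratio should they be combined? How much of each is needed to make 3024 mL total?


Let x parts of 24% mix with y parts of 56%.
24x + 56y = 38(x + y)
24x + 56y = 38x + 38y
x(24 - 38) = y(38 - 56)
x/y = (56 - 38)/(38 - 24) = 18/14
Simplify: 9:7
Total parts = 16; one part = 3024/16 = 189.00 mL
24% solution: 9×189.00 = 1701.00 mL
56% solution: 7×189.00 = 1323.00 mL
= ratio 9:7; 1701.00 mL and 1323.00 mL

ratio 9:7; 1701.00 mL and 1323.00 mL


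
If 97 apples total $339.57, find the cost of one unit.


Unit rate = total / quantity
= 339.57 / 97
= $3.50 per unit

$3.50 per unit


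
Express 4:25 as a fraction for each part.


Total parts = 4 + 25 = 29
First part: 4/29 = 4/29
Second part: 25/29 = 25/29
= 4/29 and 25/29

4/29 and 25/29


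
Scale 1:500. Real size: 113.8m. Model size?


Model size = real / scale
= 113.8 / 500
= 0.2276 m

0.2276 m


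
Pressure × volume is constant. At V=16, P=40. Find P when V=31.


Inverse proportion: x × y = constant
k = 16 × 40 = 640
y₂ = k / 31 = 640 / 31
= 20.65

20.65


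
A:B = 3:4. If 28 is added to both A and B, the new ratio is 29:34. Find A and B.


Let A = 3k, B = 4k.
(3k + 28) / (4k + 28) = 29/34
Cross-multiply: 34(3k + 28) = 29(4k + 28)
102k + 952 = 116k + 812
102k - 116k = 812 - 952
-14k = -140
k = -140/-14 = 10
A = 3×10 = 30, B = 4×10 = 40
= A = 30, B = 40

A = 30, B = 40


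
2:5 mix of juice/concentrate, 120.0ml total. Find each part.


Total parts = 2 + 5 = 7
juice: 120.0 × 2/7 = 34.3ml
concentrate: 120.0 × 5/7 = 85.7ml
= 34.3ml and 85.7ml

34.3ml and 85.7ml


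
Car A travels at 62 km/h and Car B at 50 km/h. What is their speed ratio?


Ratio = 62:50
GCD = 2
Simplified = 31:25
Time ratio (same distance) = 25:31
Speed ratio = 31:25

31:25


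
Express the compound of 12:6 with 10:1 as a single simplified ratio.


Compound ratio = (12×10) : (6×1)
= 120:6
GCD = 6
= 20:1

20:1


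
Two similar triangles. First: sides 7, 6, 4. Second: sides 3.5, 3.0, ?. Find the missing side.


Scale factor = 3.5/7 = 0.5
Missing side = 4 × 0.5
= 2.0

2.0


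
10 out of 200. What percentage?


Percentage = (part / whole) × 100
= (10 / 200) × 100
= 5.00%

5.00%


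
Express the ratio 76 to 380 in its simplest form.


GCD(76, 380) = 76
76/76 : 380/76
= 1:5

1:5


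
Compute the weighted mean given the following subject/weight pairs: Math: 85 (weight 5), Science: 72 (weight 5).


Numerator = 85×5 + 72×5
= 425 + 360
= 785
Total weight = 10
Weighted avg = 785/10
= 78.50

78.50


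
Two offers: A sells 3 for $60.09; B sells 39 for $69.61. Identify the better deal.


Deal A: $60.09/3 = $20.0300/unit
Deal B: $69.61/39 = $1.7849/unit
B is cheaper per unit
= Deal B

Deal B


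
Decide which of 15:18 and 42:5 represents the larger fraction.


15/18 = 0.8333
42/5 = 8.4000
0.8333 < 8.4000, so 15:18 is less
= 42:5

42:5


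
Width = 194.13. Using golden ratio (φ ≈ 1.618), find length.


φ = (1 + √5) / 2 ≈ 1.618
Length = width × φ = 194.13 × 1.618 = 314.10234
≈ 314.10

314.10


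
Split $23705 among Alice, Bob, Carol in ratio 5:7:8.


Total parts = 5 + 7 + 8 = 20
Alice: 23705 × 5/20 = 5926.25
Bob: 23705 × 7/20 = 8296.75
Carol: 23705 × 8/20 = 9482.00
= Alice: $5926.25, Bob: $8296.75, Carol: $9482.00

Alice: $5926.25, Bob: $8296.75, Carol: $9482.00


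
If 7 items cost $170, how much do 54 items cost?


Direct proportion: y/x = constant
k = 170/7 ≈ 24.2857
y₂ = k × 54 = 170 × 54 / 7 = 9180/7
≈ 1311.43

1311.43


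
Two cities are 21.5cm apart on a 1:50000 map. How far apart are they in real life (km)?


Real distance = map distance × scale
= 21.5cm × 50000
= 1075000 cm = 10750.0 m
= 10.750 km

10.750 km


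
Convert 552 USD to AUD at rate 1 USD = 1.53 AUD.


Amount × rate = 552 × 1.53
= 844.56 AUD

844.56 AUD


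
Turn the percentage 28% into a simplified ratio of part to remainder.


28% means 28 parts out of 100; remainder = 72
Part : remainder = 28:72
GCD = 4
= 7:18

7:18


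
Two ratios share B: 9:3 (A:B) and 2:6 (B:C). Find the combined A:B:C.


Match B: multiply A:B by 2 → 18:6
Multiply B:C by 3 → 6:18
Combined: 18:6:18
GCD = 6
= 3:1:3

3:1:3


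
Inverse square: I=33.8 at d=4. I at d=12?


I₁d₁² = I₂d₂²
I₂ = I₁ × (d₁/d₂)²
= 33.8 × (4/12)²
= 33.8 × 16/144
= 540.8/144
≈ 3.7556

3.7556


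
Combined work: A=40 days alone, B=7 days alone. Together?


Rate of A = 1/40 per day
Rate of B = 1/7 per day
Combined rate = 1/40 + 1/7 = 47/280 ≈ 0.1679 per day
Days = 1 / combined rate = 280/47
≈ 5.96 days

5.96 days


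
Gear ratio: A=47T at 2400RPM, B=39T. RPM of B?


Gear ratio = 47:39 = 47:39
RPM_B = RPM_A × (teeth_A / teeth_B)
= 2400 × (47/39)
= 2892.3 RPM

2892.3 RPM


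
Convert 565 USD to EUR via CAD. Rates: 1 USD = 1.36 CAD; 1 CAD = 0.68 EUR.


Step 1: 565 USD × 1.36 = 768.40 CAD
Step 2: 768.40 CAD × 0.68 = 522.51 EUR
Implied rate USD→EUR = 1.36 × 0.68 = 0.9248
= 522.51 EUR

522.51 EUR


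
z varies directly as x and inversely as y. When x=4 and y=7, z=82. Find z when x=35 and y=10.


z = k·x/y
Solve for k using the known point: k = z·y/x = 82×7/4 = 574/4 = 143.5000
Now evaluate at x=35, y=10:
z = k × 35 / 10 = (574 × 35) / (4 × 10) = 20090/40
= 502.2500

502.2500


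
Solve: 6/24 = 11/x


Cross multiply: 6 × x = 24 × 11
6x = 264
x = 264 / 6
= 44.00

44.00


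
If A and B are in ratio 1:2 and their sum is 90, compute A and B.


Let A = 1k, B = 2k.
1k + 2k = 90
3k = 90 → k = 90/3 = 30
A = 1×30 = 30, B = 2×30 = 60
= A = 30, B = 60

A = 30, B = 60


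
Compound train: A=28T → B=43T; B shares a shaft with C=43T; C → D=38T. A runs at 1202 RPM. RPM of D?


Stage 1: RPM_B = RPM_A × t_A/t_B = 1202 × 28/43 = 33656/43 ≈ 782.70
B and C share a shaft → RPM_C = RPM_B
Stage 2: RPM_D = RPM_C × t_C/t_D = RPM_A × (t_A×t_C)/(t_B×t_D)
Overall ratio = (28×43)/(43×38) = 1204/1634
RPM_D = 1202 × 1204/1634 = 1447208/1634
≈ 885.68 RPM

885.68 RPM


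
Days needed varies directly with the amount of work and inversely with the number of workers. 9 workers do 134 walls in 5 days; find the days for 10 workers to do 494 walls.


Days ∝ work / workers, so d₂ = d₁ × (m₁/m₂) × (w₂/w₁)
Workers factor (inverse): 9/10 = 0.9000
Work factor (direct): 494/134 ≈ 3.6866
d₂ = 5 × 9/10 × 494/134 = (5 × 9 × 494) / (10 × 134) = 22230/1340
≈ 16.59 days

16.59 days


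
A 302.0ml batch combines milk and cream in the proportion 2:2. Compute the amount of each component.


Total parts = 2 + 2 = 4
milk: 302.0 × 2/4 = 151.0ml
cream: 302.0 × 2/4 = 151.0ml
= 151.0ml and 151.0ml

151.0ml and 151.0ml


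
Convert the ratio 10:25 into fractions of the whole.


Total parts = 10 + 25 = 35
First part: 10/35 = 2/7
Second part: 25/35 = 5/7
= 2/7 and 5/7

2/7 and 5/7


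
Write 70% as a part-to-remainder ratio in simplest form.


70% means 70 parts out of 100; remainder = 30
Part : remainder = 70:30
GCD = 10
= 7:3

7:3


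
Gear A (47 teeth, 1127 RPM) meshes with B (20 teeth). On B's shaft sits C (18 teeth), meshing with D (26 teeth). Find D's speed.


Stage 1: RPM_B = RPM_A × t_A/t_B = 1127 × 47/20 = 52969/20 = 2648.45
B and C share a shaft → RPM_C = RPM_B
Stage 2: RPM_D = RPM_C × t_C/t_D = RPM_A × (t_A×t_C)/(t_B×t_D)
Overall ratio = (47×18)/(20×26) = 846/520
RPM_D = 1127 × 846/520 = 953442/520
≈ 1833.54 RPM

1833.54 RPM


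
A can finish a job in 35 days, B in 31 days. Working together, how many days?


Rate of A = 1/35 per day
Rate of B = 1/31 per day
Combined rate = 1/35 + 1/31 = 66/1085 ≈ 0.0608 per day
Days = 1 / combined rate = 1085/66
≈ 16.44 days

16.44 days


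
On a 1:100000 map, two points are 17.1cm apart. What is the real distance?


Real distance = map distance × scale
= 17.1cm × 100000
= 1710000 cm = 17100.0 m
= 17.100 km

17.100 km


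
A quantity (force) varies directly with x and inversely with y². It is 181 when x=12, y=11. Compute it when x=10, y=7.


z = k·x/y²
Solve for k using the known point: k = z·y²/x = 181×121/12 = 21901/12 ≈ 1825.0833
Now evaluate at x=10, y=7:
z = k × 10 / 49 = (21901 × 10) / (12 × 49) = 219010/588
≈ 372.4660

372.4660


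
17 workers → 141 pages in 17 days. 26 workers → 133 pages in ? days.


Days ∝ work / workers, so d₂ = d₁ × (m₁/m₂) × (w₂/w₁)
Workers factor (inverse): 17/26 ≈ 0.6538
Work factor (direct): 133/141 ≈ 0.9433
d₂ = 17 × 17/26 × 133/141 = (17 × 17 × 133) / (26 × 141) = 38437/3666
≈ 10.48 days

10.48 days


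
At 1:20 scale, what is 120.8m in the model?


Model size = real / scale
= 120.8 / 20
= 6.0400 m

6.0400 m


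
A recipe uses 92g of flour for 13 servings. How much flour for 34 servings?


Direct proportion: y/x = constant
k = 92/13 ≈ 7.0769
y₂ = k × 34 = 92 × 34 / 13 = 3128/13
≈ 240.62

240.62


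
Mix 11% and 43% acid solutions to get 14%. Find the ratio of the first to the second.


Let x parts of 11% mix with y parts of 43%.
11x + 43y = 14(x + y)
11x + 43y = 14x + 14y
x(11 - 14) = y(14 - 43)
x/y = (43 - 14)/(14 - 11) = 29/3
Simplify: 29:3
= 29:3

29:3


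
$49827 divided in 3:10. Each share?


Total parts = 3 + 10 = 13
Part 1: 49827 × 3/13 = 11498.54
Part 2: 49827 × 10/13 = 38328.46
= Part 1: $11498.54, Part 2: $38328.46

Part 1: $11498.54, Part 2: $38328.46


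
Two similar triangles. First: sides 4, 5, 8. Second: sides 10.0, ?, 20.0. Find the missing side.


Scale factor = 10.0/4 = 2.5
Missing side = 5 × 2.5
= 12.5

12.5


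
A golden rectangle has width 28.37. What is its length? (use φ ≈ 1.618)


φ = (1 + √5) / 2 ≈ 1.618
Length = width × φ = 28.37 × 1.618 = 45.90266
≈ 45.90

45.90


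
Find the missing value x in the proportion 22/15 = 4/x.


Cross multiply: 22 × x = 15 × 4
22x = 60
x = 60 / 22
= 2.73

2.73


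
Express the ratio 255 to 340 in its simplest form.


GCD(255, 340) = 85
255/85 : 340/85
= 3:4

3:4


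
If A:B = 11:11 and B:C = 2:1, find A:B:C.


Match B: multiply A:B by 2 → 22:22
Multiply B:C by 11 → 22:11
Combined: 22:22:11
GCD = 11
= 2:2:1

2:2:1


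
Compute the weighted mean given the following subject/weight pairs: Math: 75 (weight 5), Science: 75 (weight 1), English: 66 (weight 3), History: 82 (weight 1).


Numerator = 75×5 + 75×1 + 66×3 + 82×1
= 375 + 75 + 198 + 82
= 730
Total weight = 10
Weighted avg = 730/10
= 73.00

73.00


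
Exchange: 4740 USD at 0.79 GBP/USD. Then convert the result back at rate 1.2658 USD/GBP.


Amount × rate = 4740 × 0.79 = 3744.60 GBP
Round-trip: 3744.60 × 1.2658 = 4739.91 USD
= 3744.60 GBP, then 4739.91 USD

3744.60 GBP, then 4739.91 USD


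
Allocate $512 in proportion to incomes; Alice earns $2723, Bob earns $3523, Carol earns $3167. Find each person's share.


Total income = 2723 + 3523 + 3167 = $9413
Alice: $512 × 2723/9413 = $148.11
Bob: $512 × 3523/9413 = $191.63
Carol: $512 × 3167/9413 = $172.26
= Alice: $148.11, Bob: $191.63, Carol: $172.26

Alice: $148.11, Bob: $191.63, Carol: $172.26


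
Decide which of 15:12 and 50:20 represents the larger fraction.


15/12 = 1.2500
50/20 = 2.5000
1.2500 < 2.5000, so 15:12 is less
= 50:20

50:20


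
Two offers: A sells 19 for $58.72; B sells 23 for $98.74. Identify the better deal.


Deal A: $58.72/19 = $3.0905/unit
Deal B: $98.74/23 = $4.2930/unit
A is cheaper per unit
= Deal A

Deal A


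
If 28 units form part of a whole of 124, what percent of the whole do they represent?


Percentage = (part / whole) × 100
= (28 / 124) × 100
≈ 22.58%

22.58%


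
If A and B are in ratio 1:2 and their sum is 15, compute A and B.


Let A = 1k, B = 2k.
1k + 2k = 15
3k = 15 → k = 15/3 = 5
A = 1×5 = 5, B = 2×5 = 10
= A = 5, B = 10

A = 5, B = 10


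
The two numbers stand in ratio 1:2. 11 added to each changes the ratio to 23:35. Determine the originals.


Let A = 1k, B = 2k.
(1k + 11) / (2k + 11) = 23/35
Cross-multiply: 35(1k + 11) = 23(2k + 11)
35k + 385 = 46k + 253
35k - 46k = 253 - 385
-11k = -132
k = -132/-11 = 12
A = 1×12 = 12, B = 2×12 = 24
= A = 12, B = 24

A = 12, B = 24


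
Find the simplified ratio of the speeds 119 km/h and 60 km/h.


Ratio = 119:60
GCD = 1
Simplified = 119:60
Time ratio (same distance) = 60:119
Speed ratio = 119:60

119:60


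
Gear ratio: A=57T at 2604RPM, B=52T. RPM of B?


Gear ratio = 57:52 = 57:52
RPM_B = RPM_A × (teeth_A / teeth_B)
= 2604 × (57/52)
= 2854.4 RPM

2854.4 RPM


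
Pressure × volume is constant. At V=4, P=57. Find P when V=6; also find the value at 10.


Inverse proportion: x × y = constant
k = 4 × 57 = 228
At x=6: k/6 = 38.00
At x=10: k/10 = 22.80
= 38.00 and 22.80

38.00 and 22.80


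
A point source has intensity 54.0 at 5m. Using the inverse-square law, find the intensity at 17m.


I₁d₁² = I₂d₂²
I₂ = I₁ × (d₁/d₂)²
= 54.0 × (5/17)²
= 54.0 × 25/289
= 1350/289
≈ 4.6713

4.6713


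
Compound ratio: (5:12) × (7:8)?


Compound ratio = (5×7) : (12×8)
= 35:96
GCD = 1
= 35:96

35:96


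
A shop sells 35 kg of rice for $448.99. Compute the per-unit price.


Unit rate = total / quantity
= 448.99 / 35
= $12.83 per unit

$12.83 per unit


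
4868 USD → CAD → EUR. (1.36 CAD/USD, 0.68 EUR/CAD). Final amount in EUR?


Step 1: 4868 USD × 1.36 = 6620.48 CAD
Step 2: 6620.48 CAD × 0.68 = 4501.93 EUR
Implied rate USD→EUR = 1.36 × 0.68 = 0.9248
= 4501.93 EUR

4501.93 EUR


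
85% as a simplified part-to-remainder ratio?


85% means 85 parts out of 100; remainder = 15
Part : remainder = 85:15
GCD = 5
= 17:3

17:3


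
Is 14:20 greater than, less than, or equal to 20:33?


14/20 = 0.7000
20/33 = 0.6061
0.7000 > 0.6061, so 14:20 is greater
= greater than

greater than


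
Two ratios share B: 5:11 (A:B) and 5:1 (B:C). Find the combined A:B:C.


Match B: multiply A:B by 5 → 25:55
Multiply B:C by 11 → 55:11
Combined: 25:55:11
GCD = 1
= 25:55:11

25:55:11


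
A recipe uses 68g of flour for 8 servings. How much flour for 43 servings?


Direct proportion: y/x = constant
k = 68/8 = 8.5000
y₂ = k × 43 = 68 × 43 / 8 = 2924/8
= 365.50

365.50


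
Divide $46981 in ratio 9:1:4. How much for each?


Total parts = 9 + 1 + 4 = 14
Part 1: 46981 × 9/14 = 30202.07
Part 2: 46981 × 1/14 = 3355.79
Part 3: 46981 × 4/14 = 13423.14
= Part 1: $30202.07, Part 2: $3355.79, Part 3: $13423.14

Part 1: $30202.07, Part 2: $3355.79, Part 3: $13423.14


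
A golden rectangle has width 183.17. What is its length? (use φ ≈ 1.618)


φ = (1 + √5) / 2 ≈ 1.618
Length = width × φ = 183.17 × 1.618 = 296.36906
≈ 296.37

296.37


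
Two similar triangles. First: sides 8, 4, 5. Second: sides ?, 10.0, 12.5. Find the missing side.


Scale factor = 10.0/4 = 2.5
Missing side = 8 × 2.5
= 20.0

20.0


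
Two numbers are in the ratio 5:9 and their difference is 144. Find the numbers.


Let A = 5k, B = 9k.
9k - 5k = 144
4k = 144 → k = 144/4 = 36
A = 5×36 = 180, B = 9×36 = 324
= A = 180, B = 324

A = 180, B = 324


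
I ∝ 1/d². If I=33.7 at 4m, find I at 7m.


I₁d₁² = I₂d₂²
I₂ = I₁ × (d₁/d₂)²
= 33.7 × (4/7)²
= 33.7 × 16/49
= 539.2/49
≈ 11.0041

11.0041


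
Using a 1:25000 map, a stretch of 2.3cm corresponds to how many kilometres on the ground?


Real distance = map distance × scale
= 2.3cm × 25000
= 57500 cm = 575.0 m
= 0.575 km

0.575 km


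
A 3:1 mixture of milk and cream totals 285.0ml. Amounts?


Total parts = 3 + 1 = 4
milk: 285.0 × 3/4 = 213.8ml
cream: 285.0 × 1/4 = 71.3ml
= 213.8ml and 71.3ml

213.8ml and 71.3ml


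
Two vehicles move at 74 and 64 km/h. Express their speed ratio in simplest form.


Ratio = 74:64
GCD = 2
Simplified = 37:32
Time ratio (same distance) = 32:37
Speed ratio = 37:32

37:32


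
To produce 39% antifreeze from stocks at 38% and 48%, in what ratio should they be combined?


Let x parts of 38% mix with y parts of 48%.
38x + 48y = 39(x + y)
38x + 48y = 39x + 39y
x(38 - 39) = y(39 - 48)
x/y = (48 - 39)/(39 - 38) = 9/1
Simplify: 9:1
= 9:1

9:1


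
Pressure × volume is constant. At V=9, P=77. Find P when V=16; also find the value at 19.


Inverse proportion: x × y = constant
k = 9 × 77 = 693
At x=16: k/16 = 43.31
At x=19: k/19 = 36.47
= 43.31 and 36.47

43.31 and 36.47


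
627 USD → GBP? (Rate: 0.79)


Amount × rate = 627 × 0.79
= 495.33 GBP

495.33 GBP


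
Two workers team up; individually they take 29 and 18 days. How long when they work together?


Rate of A = 1/29 per day
Rate of B = 1/18 per day
Combined rate = 1/29 + 1/18 = 47/522 ≈ 0.0900 per day
Days = 1 / combined rate = 522/47
≈ 11.11 days

11.11 days


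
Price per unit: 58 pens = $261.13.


Unit rate = total / quantity
= 261.13 / 58
= $4.50 per unit

$4.50 per unit


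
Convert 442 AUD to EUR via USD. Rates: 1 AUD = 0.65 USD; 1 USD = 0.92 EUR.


Step 1: 442 AUD × 0.65 = 287.30 USD
Step 2: 287.30 USD × 0.92 = 264.32 EUR
Implied rate AUD→EUR = 0.65 × 0.92 = 0.5980
= 264.32 EUR

264.32 EUR


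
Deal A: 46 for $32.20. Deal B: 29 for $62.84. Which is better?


Deal A: $32.20/46 = $0.7000/unit
Deal B: $62.84/29 = $2.1669/unit
A is cheaper per unit
= Deal A

Deal A


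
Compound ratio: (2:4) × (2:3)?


Compound ratio = (2×2) : (4×3)
= 4:12
GCD = 4
= 1:3

1:3


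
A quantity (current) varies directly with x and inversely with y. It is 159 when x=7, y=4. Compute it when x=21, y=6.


z = k·x/y
Solve for k using the known point: k = z·y/x = 159×4/7 = 636/7 ≈ 90.8571
Now evaluate at x=21, y=6:
z = k × 21 / 6 = (636 × 21) / (7 × 6) = 13356/42
= 318.0000

318.0000


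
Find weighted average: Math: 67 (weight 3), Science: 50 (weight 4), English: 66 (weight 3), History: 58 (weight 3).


Numerator = 67×3 + 50×4 + 66×3 + 58×3
= 201 + 200 + 198 + 174
= 773
Total weight = 13
Weighted avg = 773/13
= 59.46

59.46


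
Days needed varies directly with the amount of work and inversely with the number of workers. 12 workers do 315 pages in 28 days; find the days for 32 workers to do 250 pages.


Days ∝ work / workers, so d₂ = d₁ × (m₁/m₂) × (w₂/w₁)
Workers factor (inverse): 12/32 = 0.3750
Work factor (direct): 250/315 ≈ 0.7937
d₂ = 28 × 12/32 × 250/315 = (28 × 12 × 250) / (32 × 315) = 84000/10080
≈ 8.33 days

8.33 days


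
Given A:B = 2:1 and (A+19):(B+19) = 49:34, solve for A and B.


Let A = 2k, B = 1k.
(2k + 19) / (1k + 19) = 49/34
Cross-multiply: 34(2k + 19) = 49(1k + 19)
68k + 646 = 49k + 931
68k - 49k = 931 - 646
19k = 285
k = 285/19 = 15
A = 2×15 = 30, B = 1×15 = 15
= A = 30, B = 15

A = 30, B = 15


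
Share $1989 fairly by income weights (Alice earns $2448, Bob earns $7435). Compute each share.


Total income = 2448 + 7435 = $9883
Alice: $1989 × 2448/9883 = $492.67
Bob: $1989 × 7435/9883 = $1496.33
= Alice: $492.67, Bob: $1496.33

Alice: $492.67, Bob: $1496.33


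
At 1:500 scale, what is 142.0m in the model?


Model size = real / scale
= 142.0 / 500
= 0.2840 m

0.2840 m


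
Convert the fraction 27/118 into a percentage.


Percentage = (part / whole) × 100
= (27 / 118) × 100
≈ 22.88%

22.88%


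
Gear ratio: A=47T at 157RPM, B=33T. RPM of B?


Gear ratio = 47:33 = 47:33
RPM_B = RPM_A × (teeth_A / teeth_B)
= 157 × (47/33)
= 223.6 RPM

223.6 RPM


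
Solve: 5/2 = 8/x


Cross multiply: 5 × x = 2 × 8
5x = 16
x = 16 / 5
= 3.20

3.20


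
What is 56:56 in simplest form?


GCD(56, 56) = 56
56/56 : 56/56
= 1:1

1:1


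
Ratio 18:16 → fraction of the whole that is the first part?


Total parts = 18 + 16 = 34
First part: 18/34 = 9/17
= 9/17

9/17


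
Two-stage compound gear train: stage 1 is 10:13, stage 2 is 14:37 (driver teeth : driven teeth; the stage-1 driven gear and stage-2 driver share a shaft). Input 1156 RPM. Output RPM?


Stage 1: RPM_B = RPM_A × t_A/t_B = 1156 × 10/13 = 11560/13 ≈ 889.23
B and C share a shaft → RPM_C = RPM_B
Stage 2: RPM_D = RPM_C × t_C/t_D = RPM_A × (t_A×t_C)/(t_B×t_D)
Overall ratio = (10×14)/(13×37) = 140/481
RPM_D = 1156 × 140/481 = 161840/481
≈ 336.47 RPM

336.47 RPM


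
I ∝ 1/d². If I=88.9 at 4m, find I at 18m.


I₁d₁² = I₂d₂²
I₂ = I₁ × (d₁/d₂)²
= 88.9 × (4/18)²
= 88.9 × 16/324
= 1422.4/324
≈ 4.3901

4.3901


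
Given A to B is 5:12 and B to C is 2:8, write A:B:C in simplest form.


Match B: multiply A:B by 2 → 10:24
Multiply B:C by 12 → 24:96
Combined: 10:24:96
GCD = 2
= 5:12:48

5:12:48


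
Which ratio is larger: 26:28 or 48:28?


26/28 = 0.9286
48/28 = 1.7143
0.9286 < 1.7143, so 26:28 is less
= 48:28

48:28


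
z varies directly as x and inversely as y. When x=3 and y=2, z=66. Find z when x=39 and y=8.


z = k·x/y
Solve for k using the known point: k = z·y/x = 66×2/3 = 132/3 = 44.0000
Now evaluate at x=39, y=8:
z = k × 39 / 8 = (132 × 39) / (3 × 8) = 5148/24
= 214.5000

214.5000


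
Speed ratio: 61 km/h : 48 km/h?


Ratio = 61:48
GCD = 1
Simplified = 61:48
Time ratio (same distance) = 48:61
Speed ratio = 61:48

61:48


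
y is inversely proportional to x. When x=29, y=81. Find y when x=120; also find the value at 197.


Inverse proportion: x × y = constant
k = 29 × 81 = 2349
At x=120: k/120 = 19.58
At x=197: k/197 = 11.92
= 19.58 and 11.92

19.58 and 11.92


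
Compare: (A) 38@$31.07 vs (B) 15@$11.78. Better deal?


Deal A: $31.07/38 = $0.8176/unit
Deal B: $11.78/15 = $0.7853/unit
B is cheaper per unit
= Deal B

Deal B


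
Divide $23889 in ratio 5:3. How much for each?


Total parts = 5 + 3 = 8
Part 1: 23889 × 5/8 = 14930.63
Part 2: 23889 × 3/8 = 8958.38
= Part 1: $14930.63, Part 2: $8958.38

Part 1: $14930.63, Part 2: $8958.38


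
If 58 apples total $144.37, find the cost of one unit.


Unit rate = total / quantity
= 144.37 / 58
= $2.49 per unit

$2.49 per unit


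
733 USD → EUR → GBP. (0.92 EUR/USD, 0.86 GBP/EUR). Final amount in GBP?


Step 1: 733 USD × 0.92 = 674.36 EUR
Step 2: 674.36 EUR × 0.86 = 579.95 GBP
Implied rate USD→GBP = 0.92 × 0.86 = 0.7912
= 579.95 GBP

579.95 GBP


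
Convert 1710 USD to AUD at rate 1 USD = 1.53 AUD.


Amount × rate = 1710 × 1.53
= 2616.30 AUD

2616.30 AUD


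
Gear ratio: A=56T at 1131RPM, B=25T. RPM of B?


Gear ratio = 56:25 = 56:25
RPM_B = RPM_A × (teeth_A / teeth_B)
= 1131 × (56/25)
= 2533.4 RPM

2533.4 RPM


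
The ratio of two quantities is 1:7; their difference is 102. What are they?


Let A = 1k, B = 7k.
7k - 1k = 102
6k = 102 → k = 102/6 = 17
A = 1×17 = 17, B = 7×17 = 119
= A = 17, B = 119

A = 17, B = 119


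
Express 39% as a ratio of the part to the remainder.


39% means 39 parts out of 100; remainder = 61
Part : remainder = 39:61
GCD = 1
= 39:61

39:61


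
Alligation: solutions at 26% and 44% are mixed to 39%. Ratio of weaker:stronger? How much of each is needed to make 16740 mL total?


Let x parts of 26% mix with y parts of 44%.
26x + 44y = 39(x + y)
26x + 44y = 39x + 39y
x(26 - 39) = y(39 - 44)
x/y = (44 - 39)/(39 - 26) = 5/13
Simplify: 5:13
Total parts = 18; one part = 16740/18 = 930.00 mL
26% solution: 5×930.00 = 4650.00 mL
44% solution: 13×930.00 = 12090.00 mL
= ratio 5:13; 4650.00 mL and 12090.00 mL

ratio 5:13; 4650.00 mL and 12090.00 mL


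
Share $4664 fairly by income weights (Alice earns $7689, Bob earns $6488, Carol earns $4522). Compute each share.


Total income = 7689 + 6488 + 4522 = $18699
Alice: $4664 × 7689/18699 = $1917.83
Bob: $4664 × 6488/18699 = $1618.27
Carol: $4664 × 4522/18699 = $1127.90
= Alice: $1917.83, Bob: $1618.27, Carol: $1127.90

Alice: $1917.83, Bob: $1618.27, Carol: $1127.90


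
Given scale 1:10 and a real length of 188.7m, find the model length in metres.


Model size = real / scale
= 188.7 / 10
= 18.8700 m

18.8700 m


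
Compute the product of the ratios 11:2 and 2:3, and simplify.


Compound ratio = (11×2) : (2×3)
= 22:6
GCD = 2
= 11:3

11:3


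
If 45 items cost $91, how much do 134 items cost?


Direct proportion: y/x = constant
k = 91/45 ≈ 2.0222
y₂ = k × 134 = 91 × 134 / 45 = 12194/45
≈ 270.98

270.98


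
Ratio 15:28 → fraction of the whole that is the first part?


Total parts = 15 + 28 = 43
First part: 15/43 = 15/43
= 15/43

15/43


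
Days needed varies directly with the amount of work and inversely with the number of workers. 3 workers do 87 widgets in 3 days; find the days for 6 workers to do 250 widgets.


Days ∝ work / workers, so d₂ = d₁ × (m₁/m₂) × (w₂/w₁)
Workers factor (inverse): 3/6 = 0.5000
Work factor (direct): 250/87 ≈ 2.8736
d₂ = 3 × 3/6 × 250/87 = (3 × 3 × 250) / (6 × 87) = 2250/522
≈ 4.31 days

4.31 days


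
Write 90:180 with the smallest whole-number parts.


GCD(90, 180) = 90
90/90 : 180/90
= 1:2

1:2


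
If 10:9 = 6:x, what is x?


Cross multiply: 10 × x = 9 × 6
10x = 54
x = 54 / 10
= 5.40

5.40


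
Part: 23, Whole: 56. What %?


Percentage = (part / whole) × 100
= (23 / 56) × 100
≈ 41.07%

41.07%


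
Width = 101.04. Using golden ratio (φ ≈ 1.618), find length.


φ = (1 + √5) / 2 ≈ 1.618
Length = width × φ = 101.04 × 1.618 = 163.48272
≈ 163.48

163.48


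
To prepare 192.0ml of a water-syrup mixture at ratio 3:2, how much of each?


Total parts = 3 + 2 = 5
water: 192.0 × 3/5 = 115.2ml
syrup: 192.0 × 2/5 = 76.8ml
= 115.2ml and 76.8ml

115.2ml and 76.8ml


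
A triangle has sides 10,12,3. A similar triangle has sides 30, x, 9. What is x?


Scale factor = 30/10 = 3
Missing side = 12 × 3
= 36.0

36.0


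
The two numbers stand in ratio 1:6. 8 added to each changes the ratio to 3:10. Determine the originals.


Let A = 1k, B = 6k.
(1k + 8) / (6k + 8) = 3/10
Cross-multiply: 10(1k + 8) = 3(6k + 8)
10k + 80 = 18k + 24
10k - 18k = 24 - 80
-8k = -56
k = -56/-8 = 7
A = 1×7 = 7, B = 6×7 = 42
= A = 7, B = 42

A = 7, B = 42


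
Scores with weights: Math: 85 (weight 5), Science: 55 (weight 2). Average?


Numerator = 85×5 + 55×2
= 425 + 110
= 535
Total weight = 7
Weighted avg = 535/7
= 76.43

76.43


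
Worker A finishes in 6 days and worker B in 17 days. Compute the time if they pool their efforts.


Rate of A = 1/6 per day
Rate of B = 1/17 per day
Combined rate = 1/6 + 1/17 = 23/102 ≈ 0.2255 per day
Days = 1 / combined rate = 102/23
≈ 4.43 days

4.43 days


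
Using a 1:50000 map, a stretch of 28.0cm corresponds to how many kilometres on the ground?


Real distance = map distance × scale
= 28.0cm × 50000
= 1400000 cm = 14000.0 m
= 14.000 km

14.000 km


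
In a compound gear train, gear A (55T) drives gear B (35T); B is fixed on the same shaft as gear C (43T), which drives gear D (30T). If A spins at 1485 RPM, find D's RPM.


Stage 1: RPM_B = RPM_A × t_A/t_B = 1485 × 55/35 = 81675/35 ≈ 2333.57
B and C share a shaft → RPM_C = RPM_B
Stage 2: RPM_D = RPM_C × t_C/t_D = RPM_A × (t_A×t_C)/(t_B×t_D)
Overall ratio = (55×43)/(35×30) = 2365/1050
RPM_D = 1485 × 2365/1050 = 3512025/1050
≈ 3344.79 RPM

3344.79 RPM


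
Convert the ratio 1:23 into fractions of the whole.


Total parts = 1 + 23 = 24
First part: 1/24 = 1/24
Second part: 23/24 = 23/24
= 1/24 and 23/24

1/24 and 23/24


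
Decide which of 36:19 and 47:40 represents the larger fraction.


36/19 = 1.8947
47/40 = 1.1750
1.8947 > 1.1750, so 36:19 is greater
= 36:19

36:19


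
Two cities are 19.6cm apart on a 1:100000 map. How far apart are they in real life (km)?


Real distance = map distance × scale
= 19.6cm × 100000
= 1960000 cm = 19600.0 m
= 19.600 km

19.600 km


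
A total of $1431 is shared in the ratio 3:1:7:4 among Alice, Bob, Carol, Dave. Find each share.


Total parts = 3 + 1 + 7 + 4 = 15
Alice: 1431 × 3/15 = 286.20
Bob: 1431 × 1/15 = 95.40
Carol: 1431 × 7/15 = 667.80
Dave: 1431 × 4/15 = 381.60
= Alice: $286.20, Bob: $95.40, Carol: $667.80, Dave: $381.60

Alice: $286.20, Bob: $95.40, Carol: $667.80, Dave: $381.60


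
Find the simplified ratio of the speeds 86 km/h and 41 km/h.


Ratio = 86:41
GCD = 1
Simplified = 86:41
Time ratio (same distance) = 41:86
Speed ratio = 86:41

86:41


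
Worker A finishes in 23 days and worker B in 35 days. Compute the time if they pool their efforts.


Rate of A = 1/23 per day
Rate of B = 1/35 per day
Combined rate = 1/23 + 1/35 = 58/805 ≈ 0.0720 per day
Days = 1 / combined rate = 805/58
≈ 13.88 days

13.88 days


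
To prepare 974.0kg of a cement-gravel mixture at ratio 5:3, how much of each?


Total parts = 5 + 3 = 8
cement: 974.0 × 5/8 = 608.8kg
gravel: 974.0 × 3/8 = 365.3kg
= 608.8kg and 365.3kg

608.8kg and 365.3kg


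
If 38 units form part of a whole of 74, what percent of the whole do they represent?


Percentage = (part / whole) × 100
= (38 / 74) × 100
≈ 51.35%

51.35%


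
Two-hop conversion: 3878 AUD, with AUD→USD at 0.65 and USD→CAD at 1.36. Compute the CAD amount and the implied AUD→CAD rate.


Step 1: 3878 AUD × 0.65 = 2520.70 USD
Step 2: 2520.70 USD × 1.36 = 3428.15 CAD
Implied rate AUD→CAD = 0.65 × 1.36 = 0.8840
= 3428.15 CAD; implied rate 0.8840 CAD/AUD

3428.15 CAD; implied rate 0.8840 CAD/AUD


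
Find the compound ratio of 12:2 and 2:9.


Compound ratio = (12×2) : (2×9)
= 24:18
GCD = 6
= 4:3

4:3


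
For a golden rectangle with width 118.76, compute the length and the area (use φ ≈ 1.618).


φ = (1 + √5) / 2 ≈ 1.618
Length = width × φ = 118.76 × 1.618 = 192.15368
≈ 192.15
Area = width × length = 118.76 × 192.15368 = 22820.1710368 ≈ 22820.17
= Length: 192.15, Area: 22820.17

Length: 192.15, Area: 22820.17
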